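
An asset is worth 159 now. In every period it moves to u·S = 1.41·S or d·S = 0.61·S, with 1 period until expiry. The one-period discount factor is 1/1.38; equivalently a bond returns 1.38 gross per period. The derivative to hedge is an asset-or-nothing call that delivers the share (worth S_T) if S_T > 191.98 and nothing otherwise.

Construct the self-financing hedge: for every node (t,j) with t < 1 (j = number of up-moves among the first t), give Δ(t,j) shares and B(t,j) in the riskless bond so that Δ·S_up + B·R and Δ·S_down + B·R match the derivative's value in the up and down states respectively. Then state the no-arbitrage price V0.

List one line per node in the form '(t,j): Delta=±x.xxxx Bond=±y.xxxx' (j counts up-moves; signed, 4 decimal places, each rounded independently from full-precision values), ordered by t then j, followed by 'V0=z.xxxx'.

(0,0): Delta=1.7625 Bond=-123.8731
V0=156.3644

Since d<R<u, set p* = (R−d)/(u−d) = 0.9625; price each node as the discounted p*-expectation of its children.
Payoff layer (t=1): V(1,0)=0.0000, V(1,1)=224.1900
  t=0,j=0: stock 159.0000 → up 224.1900 (V=224.1900), down 96.9900 (V=0.0000). Price 156.3644; hedge Δ=1.7625, bond B=-123.8731.
The time-0 hedge costs 156.3644, which is the no-arbitrage price.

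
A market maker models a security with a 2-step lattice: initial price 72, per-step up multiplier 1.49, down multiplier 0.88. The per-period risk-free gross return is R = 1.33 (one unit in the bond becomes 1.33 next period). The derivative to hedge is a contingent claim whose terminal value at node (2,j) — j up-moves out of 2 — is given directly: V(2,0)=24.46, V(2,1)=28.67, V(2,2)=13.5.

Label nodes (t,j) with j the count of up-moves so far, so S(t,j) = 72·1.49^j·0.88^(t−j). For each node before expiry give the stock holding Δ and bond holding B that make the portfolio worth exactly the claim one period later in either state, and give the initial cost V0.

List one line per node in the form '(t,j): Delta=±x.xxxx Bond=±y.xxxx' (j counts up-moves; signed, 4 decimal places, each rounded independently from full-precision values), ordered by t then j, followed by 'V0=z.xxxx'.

(0,0): Delta=-0.1727 Bond=23.8098
(1,0): Delta=0.1089 Bond=13.8245
(1,1): Delta=-0.2318 Bond=38.0110
V0=11.3770

The replicating-portfolio and risk-neutral prices coincide; use p* = (1.33−0.88)/(1.49−0.88) = 0.7377 for the latter.
At expiry t=2: V(2,0)=24.4600, V(2,1)=28.6700, V(2,2)=13.5000
(1,0): S=63.3600. Δ = (V_up−V_dn)/(S_up−S_dn) = (28.6700−24.4600)/(94.4064−55.7568) = 0.1089. V = [p*·28.6700 + (1−p*)·24.4600]/1.33 = 20.7261. B = V − Δ·S = 13.8245.
(1,1): S=107.2800. Δ = (V_up−V_dn)/(S_up−S_dn) = (13.5000−28.6700)/(159.8472−94.4064) = -0.2318. V = [p*·13.5000 + (1−p*)·28.6700]/1.33 = 13.1421. B = V − Δ·S = 38.0110.
(0,0): S=72.0000. Δ = (V_up−V_dn)/(S_up−S_dn) = (13.1421−20.7261)/(107.2800−63.3600) = -0.1727. V = [p*·13.1421 + (1−p*)·20.7261]/1.33 = 11.3770. B = V − Δ·S = 23.8098.
Each (Δ,B) replicates both successor values, so the strategy is self-financing and V0 is arbitrage-free.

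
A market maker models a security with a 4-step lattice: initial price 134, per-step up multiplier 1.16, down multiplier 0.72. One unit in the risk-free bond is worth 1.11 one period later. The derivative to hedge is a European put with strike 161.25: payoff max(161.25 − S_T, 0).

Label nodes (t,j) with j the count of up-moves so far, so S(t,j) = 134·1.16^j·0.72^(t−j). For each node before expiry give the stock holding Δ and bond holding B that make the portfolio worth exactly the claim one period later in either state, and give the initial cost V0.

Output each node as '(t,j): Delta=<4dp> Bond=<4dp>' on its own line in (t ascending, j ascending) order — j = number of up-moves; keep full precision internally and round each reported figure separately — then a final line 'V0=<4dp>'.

(0,0): Delta=-0.2972 Bond=45.1377
(1,0): Delta=-1.0000 Bond=117.9046
(1,1): Delta=-0.2413 Bond=41.4103
(2,0): Delta=-1.0000 Bond=130.8741
(2,1): Delta=-1.0000 Bond=130.8741
(2,2): Delta=-0.1810 Bond=35.0797
(3,0): Delta=-1.0000 Bond=145.2703
(3,1): Delta=-1.0000 Bond=145.2703
(3,2): Delta=-1.0000 Bond=145.2703
(3,3): Delta=-0.1158 Bond=25.3061
V0=5.3068

Risk-neutral probability p* = (R−d)/(u−d) = (1.11−0.72)/(1.16−0.72) = 0.8864.
Terminal values V(4,·): V(4,0)=125.2390, V(4,1)=103.2323, V(4,2)=67.7771, V(4,3)=10.6548, V(4,4)=0.0000
  t=3,j=0: stock 50.0152 → up 58.0177 (V=103.2323), down 36.0110 (V=125.2390). Price 95.2550; hedge Δ=-1.0000, bond B=145.2703.
  t=3,j=1: stock 80.5801 → up 93.4729 (V=67.7771), down 58.0177 (V=103.2323). Price 64.6902; hedge Δ=-1.0000, bond B=145.2703.
  t=3,j=2: stock 129.8235 → up 150.5952 (V=10.6548), down 93.4729 (V=67.7771). Price 15.4468; hedge Δ=-1.0000, bond B=145.2703.
  t=3,j=3: stock 209.1601 → up 242.6257 (V=0.0000), down 150.5952 (V=10.6548). Price 1.0908; hedge Δ=-0.1158, bond B=25.3061.
  t=2,j=0: stock 69.4656 → up 80.5801 (V=64.6902), down 50.0152 (V=95.2550). Price 61.4085; hedge Δ=-1.0000, bond B=130.8741.
  t=2,j=1: stock 111.9168 → up 129.8235 (V=15.4468), down 80.5801 (V=64.6902). Price 18.9573; hedge Δ=-1.0000, bond B=130.8741.
  t=2,j=2: stock 180.3104 → up 209.1601 (V=1.0908), down 129.8235 (V=15.4468). Price 2.4524; hedge Δ=-0.1810, bond B=35.0797.
  t=1,j=0: stock 96.4800 → up 111.9168 (V=18.9573), down 69.4656 (V=61.4085). Price 21.4246; hedge Δ=-1.0000, bond B=117.9046.
  t=1,j=1: stock 155.4400 → up 180.3104 (V=2.4524), down 111.9168 (V=18.9573). Price 3.8990; hedge Δ=-0.2413, bond B=41.4103.
  t=0,j=0: stock 134.0000 → up 155.4400 (V=3.8990), down 96.4800 (V=21.4246). Price 5.3068; hedge Δ=-0.2972, bond B=45.1377.
The time-0 hedge costs 5.3068, which is the no-arbitrage price.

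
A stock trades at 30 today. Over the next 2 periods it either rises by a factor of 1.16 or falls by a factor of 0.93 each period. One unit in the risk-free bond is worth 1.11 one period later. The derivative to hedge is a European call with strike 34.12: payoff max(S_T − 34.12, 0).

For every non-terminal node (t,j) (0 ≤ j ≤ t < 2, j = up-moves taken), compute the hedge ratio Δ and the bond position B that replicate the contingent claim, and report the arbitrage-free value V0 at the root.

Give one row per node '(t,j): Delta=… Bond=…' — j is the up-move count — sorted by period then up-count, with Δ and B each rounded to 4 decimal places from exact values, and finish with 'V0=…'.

(0,0): Delta=0.6384 Bond=-16.0470
(1,0): Delta=0.0000 Bond=0.0000
(1,1): Delta=0.7806 Bond=-22.7600
V0=3.1059

The replicating-portfolio and risk-neutral prices coincide; use p* = (1.11−0.93)/(1.16−0.93) = 0.7826 for the latter.
At expiry t=2: V(2,0)=0.0000, V(2,1)=0.0000, V(2,2)=6.2480
  t=1,j=0: stock 27.9000 → up 32.3640 (V=0.0000), down 25.9470 (V=0.0000). Price 0.0000; hedge Δ=0.0000, bond B=0.0000.
  t=1,j=1: stock 34.8000 → up 40.3680 (V=6.2480), down 32.3640 (V=0.0000). Price 4.4052; hedge Δ=0.7806, bond B=-22.7600.
  t=0,j=0: stock 30.0000 → up 34.8000 (V=4.4052), down 27.9000 (V=0.0000). Price 3.1059; hedge Δ=0.6384, bond B=-16.0470.
Self-financing check: at every node Δ·S+B equals the discounted successor values.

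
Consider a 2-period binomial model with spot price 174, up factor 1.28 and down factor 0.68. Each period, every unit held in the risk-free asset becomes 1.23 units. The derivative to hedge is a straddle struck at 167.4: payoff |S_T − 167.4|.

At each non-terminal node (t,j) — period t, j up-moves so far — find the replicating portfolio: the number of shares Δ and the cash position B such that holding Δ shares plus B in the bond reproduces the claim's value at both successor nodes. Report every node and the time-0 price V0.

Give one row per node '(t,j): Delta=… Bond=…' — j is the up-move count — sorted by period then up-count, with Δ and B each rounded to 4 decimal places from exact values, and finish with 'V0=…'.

(0,0): Delta=0.6801 Bond=-50.9724
(1,0): Delta=-1.0000 Bond=136.0976
(1,1): Delta=0.7613 Bond=-80.7683
V0=67.3712

Risk-neutral probability p* = (R−d)/(u−d) = (1.23−0.68)/(1.28−0.68) = 0.9167.
Terminal payoffs: V(2,0)=86.9424, V(2,1)=15.9504, V(2,2)=117.6816
(1,0): S=118.3200. Δ = (V_up−V_dn)/(S_up−S_dn) = (15.9504−86.9424)/(151.4496−80.4576) = -1.0000. V = [p*·15.9504 + (1−p*)·86.9424]/1.23 = 17.7776. B = V − Δ·S = 136.0976.
(1,1): S=222.7200. Δ = (V_up−V_dn)/(S_up−S_dn) = (117.6816−15.9504)/(285.0816−151.4496) = 0.7613. V = [p*·117.6816 + (1−p*)·15.9504]/1.23 = 88.7837. B = V − Δ·S = -80.7683.
(0,0): S=174.0000. Δ = (V_up−V_dn)/(S_up−S_dn) = (88.7837−17.7776)/(222.7200−118.3200) = 0.6801. V = [p*·88.7837 + (1−p*)·17.7776]/1.23 = 67.3712. B = V − Δ·S = -50.9724.
The time-0 hedge costs 67.3712, which is the no-arbitrage price.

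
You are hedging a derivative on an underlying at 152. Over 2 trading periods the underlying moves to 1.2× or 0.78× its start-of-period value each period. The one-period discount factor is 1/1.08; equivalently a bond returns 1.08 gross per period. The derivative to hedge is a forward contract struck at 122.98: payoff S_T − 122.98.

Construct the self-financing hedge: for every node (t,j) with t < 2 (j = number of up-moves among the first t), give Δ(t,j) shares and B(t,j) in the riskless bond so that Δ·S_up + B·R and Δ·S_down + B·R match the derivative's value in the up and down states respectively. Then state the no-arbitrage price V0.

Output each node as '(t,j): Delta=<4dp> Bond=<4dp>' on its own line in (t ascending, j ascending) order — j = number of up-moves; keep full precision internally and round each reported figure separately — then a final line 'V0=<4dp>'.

Under the risk-neutral measure, an up-move has probability p* = (R−d)/(u−d) = 0.7143 and values discount at R = 1.08.
Payoff layer (t=2): V(2,0)=-30.5032, V(2,1)=19.2920, V(2,2)=95.9000
Node (1,0) S=118.5600: V=(p*·19.2920+(1−p*)·-30.5032)/1.08=4.6896; Δ=(19.2920−-30.5032)/(142.2720−92.4768)=1.0000; B=V−Δ·S=-113.8704
Node (1,1) S=182.4000: V=(p*·95.9000+(1−p*)·19.2920)/1.08=68.5296; Δ=(95.9000−19.2920)/(218.8800−142.2720)=1.0000; B=V−Δ·S=-113.8704
Node (0,0) S=152.0000: V=(p*·68.5296+(1−p*)·4.6896)/1.08=46.5645; Δ=(68.5296−4.6896)/(182.4000−118.5600)=1.0000; B=V−Δ·S=-105.4355
Self-financing check: at every node Δ·S+B equals the discounted successor values.

(0,0): Delta=1.0000 Bond=-105.4355
(1,0): Delta=1.0000 Bond=-113.8704
(1,1): Delta=1.0000 Bond=-113.8704
V0=46.5645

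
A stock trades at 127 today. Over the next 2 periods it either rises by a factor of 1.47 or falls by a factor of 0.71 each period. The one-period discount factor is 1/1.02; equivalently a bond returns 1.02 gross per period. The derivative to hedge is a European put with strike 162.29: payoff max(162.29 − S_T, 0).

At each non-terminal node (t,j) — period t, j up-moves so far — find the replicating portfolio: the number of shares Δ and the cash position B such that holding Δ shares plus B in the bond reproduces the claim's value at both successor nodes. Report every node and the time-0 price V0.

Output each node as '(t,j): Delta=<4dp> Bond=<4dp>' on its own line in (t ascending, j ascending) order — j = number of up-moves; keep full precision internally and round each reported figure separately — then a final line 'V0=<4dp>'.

(0,0): Delta=-0.5354 Bond=114.9138
(1,0): Delta=-1.0000 Bond=159.1078
(1,1): Delta=-0.2096 Bond=56.3957
V0=46.9219

Under the risk-neutral measure, an up-move has probability p* = (R−d)/(u−d) = 0.4079 and values discount at R = 1.02.
Terminal payoffs: V(2,0)=98.2693, V(2,1)=29.7401, V(2,2)=0.0000
Node (1,0) S=90.1700: V=(p*·29.7401+(1−p*)·98.2693)/1.02=68.9378; Δ=(29.7401−98.2693)/(132.5499−64.0207)=-1.0000; B=V−Δ·S=159.1078
Node (1,1) S=186.6900: V=(p*·0.0000+(1−p*)·29.7401)/1.02=17.2640; Δ=(0.0000−29.7401)/(274.4343−132.5499)=-0.2096; B=V−Δ·S=56.3957
Node (0,0) S=127.0000: V=(p*·17.2640+(1−p*)·68.9378)/1.02=46.9219; Δ=(17.2640−68.9378)/(186.6900−90.1700)=-0.5354; B=V−Δ·S=114.9138
Root portfolio cost Δ·127+B reproduces V0=46.9219.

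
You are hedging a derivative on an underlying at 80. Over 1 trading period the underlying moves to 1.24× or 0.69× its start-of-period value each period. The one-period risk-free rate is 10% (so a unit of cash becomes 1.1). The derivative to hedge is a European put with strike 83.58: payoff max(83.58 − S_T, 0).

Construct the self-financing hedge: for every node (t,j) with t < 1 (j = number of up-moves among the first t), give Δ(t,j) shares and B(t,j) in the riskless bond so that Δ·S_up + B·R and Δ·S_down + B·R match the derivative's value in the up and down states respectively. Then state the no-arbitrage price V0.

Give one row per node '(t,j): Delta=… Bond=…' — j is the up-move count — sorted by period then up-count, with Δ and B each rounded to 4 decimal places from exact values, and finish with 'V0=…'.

(0,0): Delta=-0.6450 Bond=58.1673
V0=6.5673

Since d<R<u, set p* = (R−d)/(u−d) = 0.7455; price each node as the discounted p*-expectation of its children.
Terminal values V(1,·): V(1,0)=28.3800, V(1,1)=0.0000
(0,0): S=80.0000. Δ = (V_up−V_dn)/(S_up−S_dn) = (0.0000−28.3800)/(99.2000−55.2000) = -0.6450. V = [p*·0.0000 + (1−p*)·28.3800]/1.1 = 6.5673. B = V − Δ·S = 58.1673.
Self-financing check: at every node Δ·S+B equals the discounted successor values.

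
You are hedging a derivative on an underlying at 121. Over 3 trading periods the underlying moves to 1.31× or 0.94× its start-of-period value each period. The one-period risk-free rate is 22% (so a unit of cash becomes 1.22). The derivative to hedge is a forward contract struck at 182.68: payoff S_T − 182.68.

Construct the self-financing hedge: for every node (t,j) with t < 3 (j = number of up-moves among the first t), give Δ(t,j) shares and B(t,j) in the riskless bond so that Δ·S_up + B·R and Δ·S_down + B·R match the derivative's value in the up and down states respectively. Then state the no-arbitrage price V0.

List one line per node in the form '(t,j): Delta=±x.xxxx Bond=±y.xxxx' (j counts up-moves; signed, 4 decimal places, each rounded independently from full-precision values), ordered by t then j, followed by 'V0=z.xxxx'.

(0,0): Delta=1.0000 Bond=-100.6031
(1,0): Delta=1.0000 Bond=-122.7358
(1,1): Delta=1.0000 Bond=-122.7358
(2,0): Delta=1.0000 Bond=-149.7377
(2,1): Delta=1.0000 Bond=-149.7377
(2,2): Delta=1.0000 Bond=-149.7377
V0=20.3969

Since d<R<u, set p* = (R−d)/(u−d) = 0.7568; price each node as the discounted p*-expectation of its children.
At expiry t=3: V(3,0)=-82.1793, V(3,1)=-42.6206, V(3,2)=12.5092, V(3,3)=89.3390
(2,0): S=106.9156. Δ = (V_up−V_dn)/(S_up−S_dn) = (-42.6206−-82.1793)/(140.0594−100.5007) = 1.0000. V = [p*·-42.6206 + (1−p*)·-82.1793]/1.22 = -42.8221. B = V − Δ·S = -149.7377.
(2,1): S=148.9994. Δ = (V_up−V_dn)/(S_up−S_dn) = (12.5092−-42.6206)/(195.1892−140.0594) = 1.0000. V = [p*·12.5092 + (1−p*)·-42.6206]/1.22 = -0.7383. B = V − Δ·S = -149.7377.
(2,2): S=207.6481. Δ = (V_up−V_dn)/(S_up−S_dn) = (89.3390−12.5092)/(272.0190−195.1892) = 1.0000. V = [p*·89.3390 + (1−p*)·12.5092]/1.22 = 57.9104. B = V − Δ·S = -149.7377.
(1,0): S=113.7400. Δ = (V_up−V_dn)/(S_up−S_dn) = (-0.7383−-42.8221)/(148.9994−106.9156) = 1.0000. V = [p*·-0.7383 + (1−p*)·-42.8221]/1.22 = -8.9958. B = V − Δ·S = -122.7358.
(1,1): S=158.5100. Δ = (V_up−V_dn)/(S_up−S_dn) = (57.9104−-0.7383)/(207.6481−148.9994) = 1.0000. V = [p*·57.9104 + (1−p*)·-0.7383]/1.22 = 35.7742. B = V − Δ·S = -122.7358.
(0,0): S=121.0000. Δ = (V_up−V_dn)/(S_up−S_dn) = (35.7742−-8.9958)/(158.5100−113.7400) = 1.0000. V = [p*·35.7742 + (1−p*)·-8.9958]/1.22 = 20.3969. B = V − Δ·S = -100.6031.
Self-financing check: at every node Δ·S+B equals the discounted successor values.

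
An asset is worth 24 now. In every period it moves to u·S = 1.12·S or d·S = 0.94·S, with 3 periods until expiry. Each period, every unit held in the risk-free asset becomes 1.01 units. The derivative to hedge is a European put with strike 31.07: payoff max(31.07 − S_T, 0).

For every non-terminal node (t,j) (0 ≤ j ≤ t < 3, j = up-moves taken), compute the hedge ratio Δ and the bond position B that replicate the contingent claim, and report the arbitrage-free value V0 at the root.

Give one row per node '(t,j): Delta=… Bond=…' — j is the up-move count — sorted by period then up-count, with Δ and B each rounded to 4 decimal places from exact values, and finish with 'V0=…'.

The replicating-portfolio and risk-neutral prices coincide; use p* = (1.01−0.94)/(1.12−0.94) = 0.3889 for the latter.
Terminal values V(3,·): V(3,0)=11.1360, V(3,1)=7.3188, V(3,2)=2.7707, V(3,3)=0.0000
  t=2,j=0: stock 21.2064 → up 23.7512 (V=7.3188), down 19.9340 (V=11.1360). Price 9.5560; hedge Δ=-1.0000, bond B=30.7624.
  t=2,j=1: stock 25.2672 → up 28.2993 (V=2.7707), down 23.7512 (V=7.3188). Price 5.4952; hedge Δ=-1.0000, bond B=30.7624.
  t=2,j=2: stock 30.1056 → up 33.7183 (V=0.0000), down 28.2993 (V=2.7707). Price 1.6765; hedge Δ=-0.5113, bond B=17.0694.
  t=1,j=0: stock 22.5600 → up 25.2672 (V=5.4952), down 21.2064 (V=9.5560). Price 7.8978; hedge Δ=-1.0000, bond B=30.4578.
  t=1,j=1: stock 26.8800 → up 30.1056 (V=1.6765), down 25.2672 (V=5.4952). Price 3.9704; hedge Δ=-0.7893, bond B=25.1855.
  t=0,j=0: stock 24.0000 → up 26.8800 (V=3.9704), down 22.5600 (V=7.8978). Price 6.3074; hedge Δ=-0.9091, bond B=28.1262.
Check: Δ(0,0)·S0 + B(0,0) = 6.3074 = V0.

(0,0): Delta=-0.9091 Bond=28.1262
(1,0): Delta=-1.0000 Bond=30.4578
(1,1): Delta=-0.7893 Bond=25.1855
(2,0): Delta=-1.0000 Bond=30.7624
(2,1): Delta=-1.0000 Bond=30.7624
(2,2): Delta=-0.5113 Bond=17.0694
V0=6.3074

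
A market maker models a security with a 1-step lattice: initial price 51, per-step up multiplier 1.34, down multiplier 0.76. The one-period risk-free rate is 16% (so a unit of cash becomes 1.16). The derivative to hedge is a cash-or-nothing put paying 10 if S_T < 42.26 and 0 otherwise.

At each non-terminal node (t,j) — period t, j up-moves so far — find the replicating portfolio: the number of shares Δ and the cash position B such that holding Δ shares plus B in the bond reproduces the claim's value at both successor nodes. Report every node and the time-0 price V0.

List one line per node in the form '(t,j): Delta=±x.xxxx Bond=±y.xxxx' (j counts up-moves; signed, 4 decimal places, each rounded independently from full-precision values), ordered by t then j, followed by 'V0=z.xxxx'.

The replicating-portfolio and risk-neutral prices coincide; use p* = (1.16−0.76)/(1.34−0.76) = 0.6897 for the latter.
Payoff layer (t=1): V(1,0)=10.0000, V(1,1)=0.0000
(0,0): S=51.0000. Δ = (V_up−V_dn)/(S_up−S_dn) = (0.0000−10.0000)/(68.3400−38.7600) = -0.3381. V = [p*·0.0000 + (1−p*)·10.0000]/1.16 = 2.6754. B = V − Δ·S = 19.9168.
Self-financing check: at every node Δ·S+B equals the discounted successor values.

(0,0): Delta=-0.3381 Bond=19.9168
V0=2.6754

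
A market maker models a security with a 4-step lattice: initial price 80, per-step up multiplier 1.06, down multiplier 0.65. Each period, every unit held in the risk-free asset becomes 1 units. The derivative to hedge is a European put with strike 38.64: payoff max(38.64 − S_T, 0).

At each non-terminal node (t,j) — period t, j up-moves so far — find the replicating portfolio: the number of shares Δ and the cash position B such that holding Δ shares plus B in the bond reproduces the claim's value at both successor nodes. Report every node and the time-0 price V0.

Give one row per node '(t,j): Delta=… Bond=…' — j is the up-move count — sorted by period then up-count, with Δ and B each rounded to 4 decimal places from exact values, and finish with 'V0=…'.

Since d<R<u, set p* = (R−d)/(u−d) = 0.8537; price each node as the discounted p*-expectation of its children.
Terminal payoffs: V(4,0)=24.3595, V(4,1)=15.3518, V(4,2)=0.6623, V(4,3)=0.0000, V(4,4)=0.0000
(3,0): S=21.9700. Δ = (V_up−V_dn)/(S_up−S_dn) = (15.3518−24.3595)/(23.2882−14.2805) = -1.0000. V = [p*·15.3518 + (1−p*)·24.3595]/1 = 16.6700. B = V − Δ·S = 38.6400.
(3,1): S=35.8280. Δ = (V_up−V_dn)/(S_up−S_dn) = (0.6623−15.3518)/(37.9777−23.2882) = -1.0000. V = [p*·0.6623 + (1−p*)·15.3518]/1 = 2.8120. B = V − Δ·S = 38.6400.
(3,2): S=58.4272. Δ = (V_up−V_dn)/(S_up−S_dn) = (0.0000−0.6623)/(61.9328−37.9777) = -0.0276. V = [p*·0.0000 + (1−p*)·0.6623]/1 = 0.0969. B = V − Δ·S = 1.7123.
(3,3): S=95.2813. Δ = (V_up−V_dn)/(S_up−S_dn) = (0.0000−0.0000)/(100.9982−61.9328) = 0.0000. V = [p*·0.0000 + (1−p*)·0.0000]/1 = 0.0000. B = V − Δ·S = 0.0000.
(2,0): S=33.8000. Δ = (V_up−V_dn)/(S_up−S_dn) = (2.8120−16.6700)/(35.8280−21.9700) = -1.0000. V = [p*·2.8120 + (1−p*)·16.6700]/1 = 4.8400. B = V − Δ·S = 38.6400.
(2,1): S=55.1200. Δ = (V_up−V_dn)/(S_up−S_dn) = (0.0969−2.8120)/(58.4272−35.8280) = -0.1201. V = [p*·0.0969 + (1−p*)·2.8120]/1 = 0.4943. B = V − Δ·S = 7.1164.
(2,2): S=89.8880. Δ = (V_up−V_dn)/(S_up−S_dn) = (0.0000−0.0969)/(95.2813−58.4272) = -0.0026. V = [p*·0.0000 + (1−p*)·0.0969]/1 = 0.0142. B = V − Δ·S = 0.2506.
(1,0): S=52.0000. Δ = (V_up−V_dn)/(S_up−S_dn) = (0.4943−4.8400)/(55.1200−33.8000) = -0.2038. V = [p*·0.4943 + (1−p*)·4.8400]/1 = 1.1302. B = V − Δ·S = 11.7296.
(1,1): S=84.8000. Δ = (V_up−V_dn)/(S_up−S_dn) = (0.0142−0.4943)/(89.8880−55.1200) = -0.0138. V = [p*·0.0142 + (1−p*)·0.4943]/1 = 0.0844. B = V − Δ·S = 1.2553.
(0,0): S=80.0000. Δ = (V_up−V_dn)/(S_up−S_dn) = (0.0844−1.1302)/(84.8000−52.0000) = -0.0319. V = [p*·0.0844 + (1−p*)·1.1302]/1 = 0.2375. B = V − Δ·S = 2.7882.
Each (Δ,B) replicates both successor values, so the strategy is self-financing and V0 is arbitrage-free.

(0,0): Delta=-0.0319 Bond=2.7882
(1,0): Delta=-0.2038 Bond=11.7296
(1,1): Delta=-0.0138 Bond=1.2553
(2,0): Delta=-1.0000 Bond=38.6400
(2,1): Delta=-0.1201 Bond=7.1164
(2,2): Delta=-0.0026 Bond=0.2506
(3,0): Delta=-1.0000 Bond=38.6400
(3,1): Delta=-1.0000 Bond=38.6400
(3,2): Delta=-0.0276 Bond=1.7123
(3,3): Delta=0.0000 Bond=0.0000
V0=0.2375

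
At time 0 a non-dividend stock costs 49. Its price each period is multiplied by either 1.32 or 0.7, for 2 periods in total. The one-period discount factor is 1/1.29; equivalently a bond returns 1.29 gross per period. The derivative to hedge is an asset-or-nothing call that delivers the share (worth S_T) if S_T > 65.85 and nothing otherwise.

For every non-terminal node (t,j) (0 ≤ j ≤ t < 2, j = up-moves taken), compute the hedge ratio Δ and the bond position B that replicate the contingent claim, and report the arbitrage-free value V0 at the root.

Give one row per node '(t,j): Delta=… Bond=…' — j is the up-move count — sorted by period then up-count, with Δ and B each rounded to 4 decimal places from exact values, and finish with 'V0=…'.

(0,0): Delta=2.0731 Bond=-55.1228
(1,0): Delta=0.0000 Bond=0.0000
(1,1): Delta=2.1290 Bond=-74.7241
V0=46.4606

No-arbitrage ⇒ martingale measure with p* = (R−d)/(u−d) = 0.9516.
Terminal payoffs: V(2,0)=0.0000, V(2,1)=0.0000, V(2,2)=85.3776
Node (1,0) S=34.3000: V=(p*·0.0000+(1−p*)·0.0000)/1.29=0.0000; Δ=(0.0000−0.0000)/(45.2760−24.0100)=0.0000; B=V−Δ·S=0.0000
Node (1,1) S=64.6800: V=(p*·85.3776+(1−p*)·0.0000)/1.29=62.9817; Δ=(85.3776−0.0000)/(85.3776−45.2760)=2.1290; B=V−Δ·S=-74.7241
Node (0,0) S=49.0000: V=(p*·62.9817+(1−p*)·0.0000)/1.29=46.4606; Δ=(62.9817−0.0000)/(64.6800−34.3000)=2.0731; B=V−Δ·S=-55.1228
Self-financing check: at every node Δ·S+B equals the discounted successor values.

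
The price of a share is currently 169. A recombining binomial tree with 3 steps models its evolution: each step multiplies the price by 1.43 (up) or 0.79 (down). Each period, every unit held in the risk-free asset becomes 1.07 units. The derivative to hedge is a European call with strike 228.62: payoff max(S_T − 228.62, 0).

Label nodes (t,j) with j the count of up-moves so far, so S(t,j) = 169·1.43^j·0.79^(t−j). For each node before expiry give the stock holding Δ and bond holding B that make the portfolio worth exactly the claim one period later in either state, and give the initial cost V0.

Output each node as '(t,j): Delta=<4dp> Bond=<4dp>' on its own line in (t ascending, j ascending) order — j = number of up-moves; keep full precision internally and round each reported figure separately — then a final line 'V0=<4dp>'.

(0,0): Delta=0.5183 Bond=-57.7375
(1,0): Delta=0.2124 Bond=-20.9405
(1,1): Delta=0.7356 Bond=-114.2860
(2,0): Delta=0.0000 Bond=0.0000
(2,1): Delta=0.3633 Bond=-51.2146
(2,2): Delta=1.0000 Bond=-213.6636
V0=29.8588

The replicating-portfolio and risk-neutral prices coincide; use p* = (1.07−0.79)/(1.43−0.79) = 0.4375 for the latter.
Terminal values V(3,·): V(3,0)=0.0000, V(3,1)=0.0000, V(3,2)=44.3946, V(3,3)=265.5710
Node (2,0) S=105.4729: V=(p*·0.0000+(1−p*)·0.0000)/1.07=0.0000; Δ=(0.0000−0.0000)/(150.8262−83.3236)=0.0000; B=V−Δ·S=0.0000
Node (2,1) S=190.9193: V=(p*·44.3946+(1−p*)·0.0000)/1.07=18.1520; Δ=(44.3946−0.0000)/(273.0146−150.8262)=0.3633; B=V−Δ·S=-51.2146
Node (2,2) S=345.5881: V=(p*·265.5710+(1−p*)·44.3946)/1.07=131.9245; Δ=(265.5710−44.3946)/(494.1910−273.0146)=1.0000; B=V−Δ·S=-213.6636
Node (1,0) S=133.5100: V=(p*·18.1520+(1−p*)·0.0000)/1.07=7.4220; Δ=(18.1520−0.0000)/(190.9193−105.4729)=0.2124; B=V−Δ·S=-20.9405
Node (1,1) S=241.6700: V=(p*·131.9245+(1−p*)·18.1520)/1.07=63.4836; Δ=(131.9245−18.1520)/(345.5881−190.9193)=0.7356; B=V−Δ·S=-114.2860
Node (0,0) S=169.0000: V=(p*·63.4836+(1−p*)·7.4220)/1.07=29.8588; Δ=(63.4836−7.4220)/(241.6700−133.5100)=0.5183; B=V−Δ·S=-57.7375
The time-0 hedge costs 29.8588, which is the no-arbitrage price.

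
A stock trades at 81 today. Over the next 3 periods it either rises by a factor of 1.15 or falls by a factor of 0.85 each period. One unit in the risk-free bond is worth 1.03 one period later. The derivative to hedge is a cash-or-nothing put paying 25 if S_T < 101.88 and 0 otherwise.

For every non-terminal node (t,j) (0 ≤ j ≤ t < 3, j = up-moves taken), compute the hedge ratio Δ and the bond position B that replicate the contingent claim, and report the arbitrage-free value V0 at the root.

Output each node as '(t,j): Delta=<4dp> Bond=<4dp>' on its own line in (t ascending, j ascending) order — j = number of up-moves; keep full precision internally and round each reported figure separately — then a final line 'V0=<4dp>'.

Under the risk-neutral measure, an up-move has probability p* = (R−d)/(u−d) = 0.6000 and values discount at R = 1.03.
Terminal values V(3,·): V(3,0)=25.0000, V(3,1)=25.0000, V(3,2)=25.0000, V(3,3)=0.0000
  t=2,j=0: stock 58.5225 → up 67.3009 (V=25.0000), down 49.7441 (V=25.0000). Price 24.2718; hedge Δ=0.0000, bond B=24.2718.
  t=2,j=1: stock 79.1775 → up 91.0541 (V=25.0000), down 67.3009 (V=25.0000). Price 24.2718; hedge Δ=0.0000, bond B=24.2718.
  t=2,j=2: stock 107.1225 → up 123.1909 (V=0.0000), down 91.0541 (V=25.0000). Price 9.7087; hedge Δ=-0.7779, bond B=93.0421.
  t=1,j=0: stock 68.8500 → up 79.1775 (V=24.2718), down 58.5225 (V=24.2718). Price 23.5649; hedge Δ=0.0000, bond B=23.5649.
  t=1,j=1: stock 93.1500 → up 107.1225 (V=9.7087), down 79.1775 (V=24.2718). Price 15.0815; hedge Δ=-0.5211, bond B=63.6252.
  t=0,j=0: stock 81.0000 → up 93.1500 (V=15.0815), down 68.8500 (V=23.5649). Price 17.9368; hedge Δ=-0.3491, bond B=46.2147.
Self-financing check: at every node Δ·S+B equals the discounted successor values.

(0,0): Delta=-0.3491 Bond=46.2147
(1,0): Delta=0.0000 Bond=23.5649
(1,1): Delta=-0.5211 Bond=63.6252
(2,0): Delta=0.0000 Bond=24.2718
(2,1): Delta=0.0000 Bond=24.2718
(2,2): Delta=-0.7779 Bond=93.0421
V0=17.9368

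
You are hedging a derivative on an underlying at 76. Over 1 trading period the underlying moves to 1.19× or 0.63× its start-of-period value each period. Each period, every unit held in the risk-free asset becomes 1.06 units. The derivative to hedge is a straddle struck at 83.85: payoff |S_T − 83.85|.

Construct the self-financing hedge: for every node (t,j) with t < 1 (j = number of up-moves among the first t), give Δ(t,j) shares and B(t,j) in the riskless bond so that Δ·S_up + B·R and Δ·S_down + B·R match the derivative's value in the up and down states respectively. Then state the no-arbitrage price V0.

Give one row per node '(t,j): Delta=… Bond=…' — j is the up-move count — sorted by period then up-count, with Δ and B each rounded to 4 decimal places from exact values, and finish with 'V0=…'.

(0,0): Delta=-0.6903 Bond=65.1156
V0=12.6513

Risk-neutral probability p* = (R−d)/(u−d) = (1.06−0.63)/(1.19−0.63) = 0.7679.
At expiry t=1: V(1,0)=35.9700, V(1,1)=6.5900
  t=0,j=0: stock 76.0000 → up 90.4400 (V=6.5900), down 47.8800 (V=35.9700). Price 12.6513; hedge Δ=-0.6903, bond B=65.1156.
Self-financing check: at every node Δ·S+B equals the discounted successor values.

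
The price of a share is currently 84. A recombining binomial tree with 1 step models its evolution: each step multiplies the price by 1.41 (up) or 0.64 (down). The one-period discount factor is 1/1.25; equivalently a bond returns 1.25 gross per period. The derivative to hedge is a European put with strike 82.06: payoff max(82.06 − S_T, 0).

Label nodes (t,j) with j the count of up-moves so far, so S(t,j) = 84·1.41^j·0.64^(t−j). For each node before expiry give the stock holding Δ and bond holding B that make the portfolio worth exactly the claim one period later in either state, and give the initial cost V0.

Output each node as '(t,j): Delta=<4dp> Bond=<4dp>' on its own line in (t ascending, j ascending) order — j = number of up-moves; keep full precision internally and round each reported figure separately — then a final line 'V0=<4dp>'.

(0,0): Delta=-0.4375 Bond=41.4577
V0=4.7044

Risk-neutral probability p* = (R−d)/(u−d) = (1.25−0.64)/(1.41−0.64) = 0.7922.
At expiry t=1: V(1,0)=28.3000, V(1,1)=0.0000
  t=0,j=0: stock 84.0000 → up 118.4400 (V=0.0000), down 53.7600 (V=28.3000). Price 4.7044; hedge Δ=-0.4375, bond B=41.4577.
Root portfolio cost Δ·84+B reproduces V0=4.7044.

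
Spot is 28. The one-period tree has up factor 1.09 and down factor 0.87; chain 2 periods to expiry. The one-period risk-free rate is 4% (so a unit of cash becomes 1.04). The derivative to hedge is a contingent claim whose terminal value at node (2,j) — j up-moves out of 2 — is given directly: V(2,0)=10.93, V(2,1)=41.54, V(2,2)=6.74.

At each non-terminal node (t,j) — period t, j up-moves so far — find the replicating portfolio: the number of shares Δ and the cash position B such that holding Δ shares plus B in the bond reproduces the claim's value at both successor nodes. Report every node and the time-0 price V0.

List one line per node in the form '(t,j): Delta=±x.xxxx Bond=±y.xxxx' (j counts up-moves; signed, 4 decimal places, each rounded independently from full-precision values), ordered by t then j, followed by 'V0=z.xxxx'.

No-arbitrage ⇒ martingale measure with p* = (R−d)/(u−d) = 0.7727.
Payoff layer (t=2): V(2,0)=10.9300, V(2,1)=41.5400, V(2,2)=6.7400
  t=1,j=0: stock 24.3600 → up 26.5524 (V=41.5400), down 21.1932 (V=10.9300). Price 33.2531; hedge Δ=5.7117, bond B=-105.8833.
  t=1,j=1: stock 30.5200 → up 33.2668 (V=6.7400), down 26.5524 (V=41.5400). Price 14.0857; hedge Δ=-5.1829, bond B=172.2675.
  t=0,j=0: stock 28.0000 → up 30.5200 (V=14.0857), down 24.3600 (V=33.2531). Price 17.7326; hedge Δ=-3.1116, bond B=104.8571.
The time-0 hedge costs 17.7326, which is the no-arbitrage price.

(0,0): Delta=-3.1116 Bond=104.8571
(1,0): Delta=5.7117 Bond=-105.8833
(1,1): Delta=-5.1829 Bond=172.2675
V0=17.7326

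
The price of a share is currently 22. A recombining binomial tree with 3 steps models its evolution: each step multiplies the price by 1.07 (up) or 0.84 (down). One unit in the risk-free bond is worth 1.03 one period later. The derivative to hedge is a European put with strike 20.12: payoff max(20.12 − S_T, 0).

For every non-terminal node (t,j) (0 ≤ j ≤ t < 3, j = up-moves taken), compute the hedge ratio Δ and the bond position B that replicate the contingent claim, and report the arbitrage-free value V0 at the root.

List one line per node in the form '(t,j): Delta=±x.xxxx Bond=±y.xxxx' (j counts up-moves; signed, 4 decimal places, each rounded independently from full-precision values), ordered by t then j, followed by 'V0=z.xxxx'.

(0,0): Delta=-0.2080 Bond=4.8509
(1,0): Delta=-0.8042 Bond=16.0138
(1,1): Delta=-0.1095 Bond=2.6770
(2,0): Delta=-1.0000 Bond=19.5340
(2,1): Delta=-0.7718 Bond=15.8543
(2,2): Delta=0.0000 Bond=0.0000
V0=0.2749

The replicating-portfolio and risk-neutral prices coincide; use p* = (1.03−0.84)/(1.07−0.84) = 0.8261 for the latter.
At expiry t=3: V(3,0)=7.0805, V(3,1)=3.5102, V(3,2)=0.0000, V(3,3)=0.0000
Node (2,0) S=15.5232: V=(p*·3.5102+(1−p*)·7.0805)/1.03=4.0108; Δ=(3.5102−7.0805)/(16.6098−13.0395)=-1.0000; B=V−Δ·S=19.5340
Node (2,1) S=19.7736: V=(p*·0.0000+(1−p*)·3.5102)/1.03=0.5927; Δ=(0.0000−3.5102)/(21.1578−16.6098)=-0.7718; B=V−Δ·S=15.8543
Node (2,2) S=25.1878: V=(p*·0.0000+(1−p*)·0.0000)/1.03=0.0000; Δ=(0.0000−0.0000)/(26.9509−21.1578)=0.0000; B=V−Δ·S=0.0000
Node (1,0) S=18.4800: V=(p*·0.5927+(1−p*)·4.0108)/1.03=1.1526; Δ=(0.5927−4.0108)/(19.7736−15.5232)=-0.8042; B=V−Δ·S=16.0138
Node (1,1) S=23.5400: V=(p*·0.0000+(1−p*)·0.5927)/1.03=0.1001; Δ=(0.0000−0.5927)/(25.1878−19.7736)=-0.1095; B=V−Δ·S=2.6770
Node (0,0) S=22.0000: V=(p*·0.1001+(1−p*)·1.1526)/1.03=0.2749; Δ=(0.1001−1.1526)/(23.5400−18.4800)=-0.2080; B=V−Δ·S=4.8509
The time-0 hedge costs 0.2749, which is the no-arbitrage price.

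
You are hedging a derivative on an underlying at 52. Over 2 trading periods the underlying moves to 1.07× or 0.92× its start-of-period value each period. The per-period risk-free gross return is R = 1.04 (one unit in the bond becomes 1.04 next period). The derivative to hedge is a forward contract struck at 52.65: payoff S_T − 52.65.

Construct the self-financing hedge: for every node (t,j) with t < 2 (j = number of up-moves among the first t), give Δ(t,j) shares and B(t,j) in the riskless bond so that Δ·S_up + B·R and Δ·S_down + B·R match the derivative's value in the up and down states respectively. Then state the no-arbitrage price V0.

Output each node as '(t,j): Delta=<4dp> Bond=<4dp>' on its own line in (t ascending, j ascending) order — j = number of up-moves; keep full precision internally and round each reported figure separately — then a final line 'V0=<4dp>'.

(0,0): Delta=1.0000 Bond=-48.6779
(1,0): Delta=1.0000 Bond=-50.6250
(1,1): Delta=1.0000 Bond=-50.6250
V0=3.3221

No-arbitrage ⇒ martingale measure with p* = (R−d)/(u−d) = 0.8000.
Terminal values V(2,·): V(2,0)=-8.6372, V(2,1)=-1.4612, V(2,2)=6.8848
(1,0): S=47.8400. Δ = (V_up−V_dn)/(S_up−S_dn) = (-1.4612−-8.6372)/(51.1888−44.0128) = 1.0000. V = [p*·-1.4612 + (1−p*)·-8.6372]/1.04 = -2.7850. B = V − Δ·S = -50.6250.
(1,1): S=55.6400. Δ = (V_up−V_dn)/(S_up−S_dn) = (6.8848−-1.4612)/(59.5348−51.1888) = 1.0000. V = [p*·6.8848 + (1−p*)·-1.4612]/1.04 = 5.0150. B = V − Δ·S = -50.6250.
(0,0): S=52.0000. Δ = (V_up−V_dn)/(S_up−S_dn) = (5.0150−-2.7850)/(55.6400−47.8400) = 1.0000. V = [p*·5.0150 + (1−p*)·-2.7850]/1.04 = 3.3221. B = V − Δ·S = -48.6779.
Self-financing check: at every node Δ·S+B equals the discounted successor values.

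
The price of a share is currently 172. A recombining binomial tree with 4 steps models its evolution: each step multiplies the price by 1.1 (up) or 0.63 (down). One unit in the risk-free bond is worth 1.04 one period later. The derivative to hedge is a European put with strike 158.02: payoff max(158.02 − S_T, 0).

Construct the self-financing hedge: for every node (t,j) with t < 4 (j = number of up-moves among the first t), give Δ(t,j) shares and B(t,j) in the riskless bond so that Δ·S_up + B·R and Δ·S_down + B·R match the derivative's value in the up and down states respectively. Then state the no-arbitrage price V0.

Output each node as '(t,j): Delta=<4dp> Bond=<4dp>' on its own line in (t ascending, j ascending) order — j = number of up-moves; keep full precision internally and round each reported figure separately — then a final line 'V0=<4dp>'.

The replicating-portfolio and risk-neutral prices coincide; use p* = (1.04−0.63)/(1.1−0.63) = 0.8723 for the latter.
Terminal payoffs: V(4,0)=130.9249, V(4,1)=110.7111, V(4,2)=75.4172, V(4,3)=13.7928, V(4,4)=0.0000
(3,0): S=43.0081. Δ = (V_up−V_dn)/(S_up−S_dn) = (110.7111−130.9249)/(47.3089−27.0951) = -1.0000. V = [p*·110.7111 + (1−p*)·130.9249]/1.04 = 108.9342. B = V − Δ·S = 151.9423.
(3,1): S=75.0935. Δ = (V_up−V_dn)/(S_up−S_dn) = (75.4172−110.7111)/(82.6028−47.3089) = -1.0000. V = [p*·75.4172 + (1−p*)·110.7111]/1.04 = 76.8488. B = V − Δ·S = 151.9423.
(3,2): S=131.1156. Δ = (V_up−V_dn)/(S_up−S_dn) = (13.7928−75.4172)/(144.2272−82.6028) = -1.0000. V = [p*·13.7928 + (1−p*)·75.4172]/1.04 = 20.8267. B = V − Δ·S = 151.9423.
(3,3): S=228.9320. Δ = (V_up−V_dn)/(S_up−S_dn) = (0.0000−13.7928)/(251.8252−144.2272) = -0.1282. V = [p*·0.0000 + (1−p*)·13.7928]/1.04 = 1.6931. B = V − Δ·S = 31.0395.
(2,0): S=68.2668. Δ = (V_up−V_dn)/(S_up−S_dn) = (76.8488−108.9342)/(75.0935−43.0081) = -1.0000. V = [p*·76.8488 + (1−p*)·108.9342]/1.04 = 77.8316. B = V − Δ·S = 146.0984.
(2,1): S=119.1960. Δ = (V_up−V_dn)/(S_up−S_dn) = (20.8267−76.8488)/(131.1156−75.0935) = -1.0000. V = [p*·20.8267 + (1−p*)·76.8488]/1.04 = 26.9024. B = V − Δ·S = 146.0984.
(2,2): S=208.1200. Δ = (V_up−V_dn)/(S_up−S_dn) = (1.6931−20.8267)/(228.9320−131.1156) = -0.1956. V = [p*·1.6931 + (1−p*)·20.8267]/1.04 = 3.9766. B = V − Δ·S = 44.6865.
(1,0): S=108.3600. Δ = (V_up−V_dn)/(S_up−S_dn) = (26.9024−77.8316)/(119.1960−68.2668) = -1.0000. V = [p*·26.9024 + (1−p*)·77.8316]/1.04 = 32.1192. B = V − Δ·S = 140.4792.
(1,1): S=189.2000. Δ = (V_up−V_dn)/(S_up−S_dn) = (3.9766−26.9024)/(208.1200−119.1960) = -0.2578. V = [p*·3.9766 + (1−p*)·26.9024]/1.04 = 6.6378. B = V − Δ·S = 55.4160.
(0,0): S=172.0000. Δ = (V_up−V_dn)/(S_up−S_dn) = (6.6378−32.1192)/(189.2000−108.3600) = -0.3152. V = [p*·6.6378 + (1−p*)·32.1192]/1.04 = 9.5103. B = V − Δ·S = 63.7261.
Check: Δ(0,0)·S0 + B(0,0) = 9.5103 = V0.

(0,0): Delta=-0.3152 Bond=63.7261
(1,0): Delta=-1.0000 Bond=140.4792
(1,1): Delta=-0.2578 Bond=55.4160
(2,0): Delta=-1.0000 Bond=146.0984
(2,1): Delta=-1.0000 Bond=146.0984
(2,2): Delta=-0.1956 Bond=44.6865
(3,0): Delta=-1.0000 Bond=151.9423
(3,1): Delta=-1.0000 Bond=151.9423
(3,2): Delta=-1.0000 Bond=151.9423
(3,3): Delta=-0.1282 Bond=31.0395
V0=9.5103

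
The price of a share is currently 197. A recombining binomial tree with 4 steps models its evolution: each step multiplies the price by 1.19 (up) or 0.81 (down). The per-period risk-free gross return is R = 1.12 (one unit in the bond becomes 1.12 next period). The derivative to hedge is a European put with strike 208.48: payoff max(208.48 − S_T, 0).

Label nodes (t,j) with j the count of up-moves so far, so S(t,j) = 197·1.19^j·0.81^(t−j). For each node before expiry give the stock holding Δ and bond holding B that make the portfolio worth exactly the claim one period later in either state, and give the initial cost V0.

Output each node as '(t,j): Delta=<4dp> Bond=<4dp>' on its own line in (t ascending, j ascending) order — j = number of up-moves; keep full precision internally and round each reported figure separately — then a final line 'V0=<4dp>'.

(0,0): Delta=-0.1375 Bond=30.4572
(1,0): Delta=-0.4713 Bond=87.3835
(1,1): Delta=-0.0862 Bond=22.0830
(2,0): Delta=-1.0000 Bond=166.1990
(2,1): Delta=-0.3901 Bond=82.4402
(2,2): Delta=-0.0395 Bond=11.7023
(3,0): Delta=-1.0000 Bond=186.1429
(3,1): Delta=-1.0000 Bond=186.1429
(3,2): Delta=-0.2963 Bond=71.1502
(3,3): Delta=0.0000 Bond=0.0000
V0=3.3693

Risk-neutral probability p* = (R−d)/(u−d) = (1.12−0.81)/(1.19−0.81) = 0.8158.
Payoff layer (t=4): V(4,0)=123.6780, V(4,1)=83.8943, V(4,2)=25.4467, V(4,3)=0.0000, V(4,4)=0.0000
(3,0): S=104.6939. Δ = (V_up−V_dn)/(S_up−S_dn) = (83.8943−123.6780)/(124.5857−84.8020) = -1.0000. V = [p*·83.8943 + (1−p*)·123.6780]/1.12 = 81.4490. B = V − Δ·S = 186.1429.
(3,1): S=153.8095. Δ = (V_up−V_dn)/(S_up−S_dn) = (25.4467−83.8943)/(183.0333−124.5857) = -1.0000. V = [p*·25.4467 + (1−p*)·83.8943]/1.12 = 32.3333. B = V − Δ·S = 186.1429.
(3,2): S=225.9671. Δ = (V_up−V_dn)/(S_up−S_dn) = (0.0000−25.4467)/(268.9008−183.0333) = -0.2963. V = [p*·0.0000 + (1−p*)·25.4467]/1.12 = 4.1853. B = V − Δ·S = 71.1502.
(3,3): S=331.9763. Δ = (V_up−V_dn)/(S_up−S_dn) = (0.0000−0.0000)/(395.0518−268.9008) = 0.0000. V = [p*·0.0000 + (1−p*)·0.0000]/1.12 = 0.0000. B = V − Δ·S = 0.0000.
(2,0): S=129.2517. Δ = (V_up−V_dn)/(S_up−S_dn) = (32.3333−81.4490)/(153.8095−104.6939) = -1.0000. V = [p*·32.3333 + (1−p*)·81.4490]/1.12 = 36.9473. B = V − Δ·S = 166.1990.
(2,1): S=189.8883. Δ = (V_up−V_dn)/(S_up−S_dn) = (4.1853−32.3333)/(225.9671−153.8095) = -0.3901. V = [p*·4.1853 + (1−p*)·32.3333]/1.12 = 8.3665. B = V − Δ·S = 82.4402.
(2,2): S=278.9717. Δ = (V_up−V_dn)/(S_up−S_dn) = (0.0000−4.1853)/(331.9763−225.9671) = -0.0395. V = [p*·0.0000 + (1−p*)·4.1853]/1.12 = 0.6884. B = V − Δ·S = 11.7023.
(1,0): S=159.5700. Δ = (V_up−V_dn)/(S_up−S_dn) = (8.3665−36.9473)/(189.8883−129.2517) = -0.4713. V = [p*·8.3665 + (1−p*)·36.9473]/1.12 = 12.1709. B = V − Δ·S = 87.3835.
(1,1): S=234.4300. Δ = (V_up−V_dn)/(S_up−S_dn) = (0.6884−8.3665)/(278.9717−189.8883) = -0.0862. V = [p*·0.6884 + (1−p*)·8.3665]/1.12 = 1.8775. B = V − Δ·S = 22.0830.
(0,0): S=197.0000. Δ = (V_up−V_dn)/(S_up−S_dn) = (1.8775−12.1709)/(234.4300−159.5700) = -0.1375. V = [p*·1.8775 + (1−p*)·12.1709]/1.12 = 3.3693. B = V − Δ·S = 30.4572.
Self-financing check: at every node Δ·S+B equals the discounted successor values.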